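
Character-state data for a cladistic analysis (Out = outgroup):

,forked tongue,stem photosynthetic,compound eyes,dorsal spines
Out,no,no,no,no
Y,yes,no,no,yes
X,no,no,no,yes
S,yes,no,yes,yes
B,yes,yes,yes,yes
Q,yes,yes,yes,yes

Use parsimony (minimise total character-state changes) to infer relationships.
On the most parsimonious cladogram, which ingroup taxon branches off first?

X

The outgroup has state 'no' for every character, so 'yes' is the derived state throughout.
Only B, Q, S, and Y show the derived state 'yes' for forked tongue, supporting them as a clade.
Only B and Q show the derived state 'yes' for stem photosynthetic, supporting them as a clade.
compound eyes (derived state 'yes') is shared by B, Q, and S — a synapomorphy uniting that clade.
dorsal spines (derived state 'yes') is shared by all ingroup taxa — unites the whole ingroup.
Most parsimonious ingroup topology: ((Y,(S,(B,Q))),X).
X is sister to the clade containing all other ingroup taxa, so it is the earliest-diverging (most basal) ingroup lineage.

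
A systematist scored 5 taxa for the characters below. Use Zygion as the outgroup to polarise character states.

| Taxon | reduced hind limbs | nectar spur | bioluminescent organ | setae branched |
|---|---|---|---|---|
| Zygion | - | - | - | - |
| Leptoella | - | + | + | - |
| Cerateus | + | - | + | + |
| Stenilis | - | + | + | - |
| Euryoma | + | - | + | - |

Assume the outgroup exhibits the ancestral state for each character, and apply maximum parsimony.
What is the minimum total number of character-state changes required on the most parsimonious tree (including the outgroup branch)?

4

The outgroup has state '-' for every character, so '+' is the derived state throughout.
reduced hind limbs: derived state '+' in Cerateus and Euryoma only — synapomorphy for {Cerateus, Euryoma}.
nectar spur: derived state '+' in Leptoella and Stenilis only — synapomorphy for {Leptoella, Stenilis}.
bioluminescent organ (derived state '+') is shared by all ingroup taxa — unites the whole ingroup.
setae branched: derived state '+' in Cerateus only — an autapomorphy, so it tells us nothing about relationships among taxa.
Most parsimonious ingroup topology: ((Leptoella,Stenilis),(Cerateus,Euryoma)).
Changes per character on this tree: reduced hind limbs: 1; nectar spur: 1; bioluminescent organ: 1; setae branched: 1.
Total = 4.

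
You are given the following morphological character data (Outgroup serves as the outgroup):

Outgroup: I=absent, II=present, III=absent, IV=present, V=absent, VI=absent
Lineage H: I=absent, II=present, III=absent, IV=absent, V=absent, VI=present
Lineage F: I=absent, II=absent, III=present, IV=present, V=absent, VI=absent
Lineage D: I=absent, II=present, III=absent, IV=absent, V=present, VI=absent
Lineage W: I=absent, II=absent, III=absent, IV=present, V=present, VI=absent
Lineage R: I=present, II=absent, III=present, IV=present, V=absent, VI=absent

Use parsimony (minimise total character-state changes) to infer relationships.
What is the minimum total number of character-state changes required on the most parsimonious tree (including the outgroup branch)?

7

Character polarity is set by the outgroup: the derived state is whichever differs from the outgroup's state, so for II, IV the derived state is 'absent', and for the remaining characters it is 'present'.
I: derived state 'present' in Lineage R only — an autapomorphy, so it tells us nothing about relationships among taxa.
II: derived state 'absent' in Lineage F, Lineage R, and Lineage W only — synapomorphy for {Lineage F, Lineage R, Lineage W}.
III: derived state 'present' in Lineage F and Lineage R only — synapomorphy for {Lineage F, Lineage R}.
IV: derived state 'absent' in Lineage D and Lineage H only — synapomorphy for {Lineage D, Lineage H}.
V groups Lineage D and Lineage W, which is incompatible with the clades supported by the remaining characters; treating it as convergent (homoplasy) costs fewer steps than any alternative tree.
VI: derived state 'present' in Lineage H only — an autapomorphy, so it tells us nothing about relationships among taxa.
Most parsimonious ingroup topology: ((Lineage H,Lineage D),((Lineage F,Lineage R),Lineage W)).
Changes per character on this tree: I: 1; II: 1; III: 1; IV: 1; V: 2; VI: 1.
Total = 7.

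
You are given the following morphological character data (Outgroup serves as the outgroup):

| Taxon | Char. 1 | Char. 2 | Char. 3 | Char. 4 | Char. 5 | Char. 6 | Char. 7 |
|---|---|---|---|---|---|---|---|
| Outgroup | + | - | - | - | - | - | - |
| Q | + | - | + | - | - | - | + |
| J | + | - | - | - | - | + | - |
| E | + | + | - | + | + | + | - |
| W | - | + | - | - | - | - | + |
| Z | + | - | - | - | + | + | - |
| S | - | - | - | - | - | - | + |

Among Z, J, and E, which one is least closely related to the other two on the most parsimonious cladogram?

Character polarity is set by the outgroup: the derived state is whichever differs from the outgroup's state, so for Char. 1 the derived state is '-', and for the remaining characters it is '+'.
Char. 1 (derived state '-') is shared by S and W — a synapomorphy uniting that clade.
Char. 2 (state '+') occurs in E and W but conflicts with the nesting implied by the other characters — most parsimoniously interpreted as homoplasy.
Char. 3: derived state '+' in Q only — an autapomorphy, so it tells us nothing about relationships among taxa.
Char. 4: derived state '+' in E only — an autapomorphy, so it tells us nothing about relationships among taxa.
Char. 5 (derived state '+') is shared by E and Z — a synapomorphy uniting that clade.
Char. 6: derived state '+' in E, J, and Z only — synapomorphy for {E, J, Z}.
Char. 7 (derived state '+') is shared by Q, S, and W — a synapomorphy uniting that clade.
Most parsimonious ingroup topology: ((Q,(W,S)),(J,(E,Z))).
E and Z share a more recent common ancestor with each other than either does with J, so J is the least closely related of the three.

J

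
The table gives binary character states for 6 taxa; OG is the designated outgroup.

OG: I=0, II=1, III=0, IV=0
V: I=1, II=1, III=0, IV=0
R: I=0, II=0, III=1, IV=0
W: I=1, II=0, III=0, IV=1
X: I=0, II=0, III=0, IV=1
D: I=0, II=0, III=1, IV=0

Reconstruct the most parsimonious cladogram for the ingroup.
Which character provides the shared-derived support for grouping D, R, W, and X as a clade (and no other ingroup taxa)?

Character polarity is set by the outgroup: the derived state is whichever differs from the outgroup's state, so for II the derived state is '0', and for the remaining characters it is '1'.
I (state '1') occurs in V and W but conflicts with the nesting implied by the other characters — most parsimoniously interpreted as homoplasy.
II: derived state '0' in D, R, W, and X only — synapomorphy for {D, R, W, X}.
Only D and R show the derived state '1' for III, supporting them as a clade.
IV: derived state '1' in W and X only — synapomorphy for {W, X}.
Most parsimonious ingroup topology: (V,((R,D),(W,X))).
The clade {D, R, W, X} is supported by II: its derived state '0' occurs in exactly those taxa and in no other taxon (including the outgroup).

II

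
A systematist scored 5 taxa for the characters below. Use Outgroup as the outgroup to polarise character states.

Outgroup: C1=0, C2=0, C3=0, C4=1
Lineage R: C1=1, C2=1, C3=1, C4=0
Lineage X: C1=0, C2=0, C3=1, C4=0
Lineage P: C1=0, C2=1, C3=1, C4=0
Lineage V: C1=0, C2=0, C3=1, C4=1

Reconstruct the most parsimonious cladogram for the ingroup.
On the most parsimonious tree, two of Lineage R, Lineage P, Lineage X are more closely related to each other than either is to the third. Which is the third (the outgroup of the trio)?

Lineage X

Character polarity is set by the outgroup: the derived state is whichever differs from the outgroup's state, so for C4 the derived state is '0', and for the remaining characters it is '1'.
C1 (derived state '1') is unique to Lineage R (autapomorphy; uninformative for grouping).
C2: derived state '1' in Lineage P and Lineage R only — synapomorphy for {Lineage P, Lineage R}.
C3 (derived state '1') is shared by all ingroup taxa — unites the whole ingroup.
C4: derived state '0' in Lineage P, Lineage R, and Lineage X only — synapomorphy for {Lineage P, Lineage R, Lineage X}.
Most parsimonious ingroup topology: (((Lineage R,Lineage P),Lineage X),Lineage V).
Lineage R and Lineage P share a more recent common ancestor with each other than either does with Lineage X, so Lineage X is the least closely related of the three.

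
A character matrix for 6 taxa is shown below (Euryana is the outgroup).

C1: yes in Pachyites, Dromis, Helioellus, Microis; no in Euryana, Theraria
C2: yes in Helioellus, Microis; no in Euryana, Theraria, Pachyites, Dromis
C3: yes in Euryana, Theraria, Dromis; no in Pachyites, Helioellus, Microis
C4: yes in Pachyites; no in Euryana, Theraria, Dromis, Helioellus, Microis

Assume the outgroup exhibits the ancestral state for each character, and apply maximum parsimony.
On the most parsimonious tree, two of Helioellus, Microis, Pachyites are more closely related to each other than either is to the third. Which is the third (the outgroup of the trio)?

Character polarity is set by the outgroup: the derived state is whichever differs from the outgroup's state, so for C3 the derived state is 'no', and for the remaining characters it is 'yes'.
C1: derived state 'yes' in Dromis, Helioellus, Microis, and Pachyites only — synapomorphy for {Dromis, Helioellus, Microis, Pachyites}.
C2 (derived state 'yes') is shared by Helioellus and Microis — a synapomorphy uniting that clade.
C3: derived state 'no' in Helioellus, Microis, and Pachyites only — synapomorphy for {Helioellus, Microis, Pachyites}.
C4 (derived state 'yes') is unique to Pachyites (autapomorphy; uninformative for grouping).
Most parsimonious ingroup topology: (Theraria,((Pachyites,(Helioellus,Microis)),Dromis)).
Microis and Helioellus share a more recent common ancestor with each other than either does with Pachyites, so Pachyites is the least closely related of the three.

Pachyites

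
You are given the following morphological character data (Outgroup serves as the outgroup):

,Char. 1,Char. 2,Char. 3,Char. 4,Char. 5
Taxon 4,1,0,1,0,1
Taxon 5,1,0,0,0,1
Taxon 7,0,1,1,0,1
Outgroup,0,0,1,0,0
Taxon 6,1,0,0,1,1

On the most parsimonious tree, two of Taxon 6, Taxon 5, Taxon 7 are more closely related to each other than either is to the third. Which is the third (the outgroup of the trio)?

Character polarity is set by the outgroup: the derived state is whichever differs from the outgroup's state, so for Char. 3 the derived state is '0', and for the remaining characters it is '1'.
Char. 1: derived state '1' in Taxon 4, Taxon 5, and Taxon 6 only — synapomorphy for {Taxon 4, Taxon 5, Taxon 6}.
Char. 2 (derived state '1') is unique to Taxon 7 (autapomorphy; uninformative for grouping).
Only Taxon 5 and Taxon 6 show the derived state '0' for Char. 3, supporting them as a clade.
Char. 4: derived state '1' in Taxon 6 only — an autapomorphy, so it tells us nothing about relationships among taxa.
All ingroup taxa share the derived state '1' for Char. 5; it defines the ingroup but does not resolve relationships within it.
Most parsimonious ingroup topology: (((Taxon 6,Taxon 5),Taxon 4),Taxon 7).
Taxon 6 and Taxon 5 share a more recent common ancestor with each other than either does with Taxon 7, so Taxon 7 is the least closely related of the three.

Taxon 7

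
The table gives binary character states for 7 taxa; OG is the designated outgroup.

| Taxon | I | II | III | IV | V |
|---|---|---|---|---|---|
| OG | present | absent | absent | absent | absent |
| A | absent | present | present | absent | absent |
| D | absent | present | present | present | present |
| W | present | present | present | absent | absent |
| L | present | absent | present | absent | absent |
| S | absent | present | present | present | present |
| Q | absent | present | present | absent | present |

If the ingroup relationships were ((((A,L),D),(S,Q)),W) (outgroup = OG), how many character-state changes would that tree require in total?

9

Map each character onto ((((A,L),D),(S,Q)),W) (rooted by OG) and count the minimum state changes it requires (Fitch parsimony):
I: 2; II: 2; III: 1; IV: 2; V: 2.
Total tree length = 9.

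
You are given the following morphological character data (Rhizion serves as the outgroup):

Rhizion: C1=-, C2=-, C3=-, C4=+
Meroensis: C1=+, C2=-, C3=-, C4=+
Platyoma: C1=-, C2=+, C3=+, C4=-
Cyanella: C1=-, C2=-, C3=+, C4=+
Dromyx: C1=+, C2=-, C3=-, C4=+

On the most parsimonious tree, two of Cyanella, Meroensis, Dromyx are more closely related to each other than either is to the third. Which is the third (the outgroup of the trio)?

Character polarity is set by the outgroup: the derived state is whichever differs from the outgroup's state, so for C4 the derived state is '-', and for the remaining characters it is '+'.
C1: derived state '+' in Dromyx and Meroensis only — synapomorphy for {Dromyx, Meroensis}.
C2: derived state '+' in Platyoma only — an autapomorphy, so it tells us nothing about relationships among taxa.
C3: derived state '+' in Cyanella and Platyoma only — synapomorphy for {Cyanella, Platyoma}.
C4 (derived state '-') is unique to Platyoma (autapomorphy; uninformative for grouping).
Most parsimonious ingroup topology: ((Meroensis,Dromyx),(Platyoma,Cyanella)).
Dromyx and Meroensis share a more recent common ancestor with each other than either does with Cyanella, so Cyanella is the least closely related of the three.

Cyanella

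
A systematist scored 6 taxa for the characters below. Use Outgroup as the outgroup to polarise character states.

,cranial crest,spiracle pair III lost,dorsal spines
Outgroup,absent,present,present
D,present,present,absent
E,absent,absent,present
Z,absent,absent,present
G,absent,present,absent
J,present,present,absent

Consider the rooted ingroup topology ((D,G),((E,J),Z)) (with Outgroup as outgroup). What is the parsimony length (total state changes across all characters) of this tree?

6

Map each character onto ((D,G),((E,J),Z)) (rooted by Outgroup) and count the minimum state changes it requires (Fitch parsimony):
cranial crest: 2; spiracle pair III lost: 2; dorsal spines: 2.
Total tree length = 6.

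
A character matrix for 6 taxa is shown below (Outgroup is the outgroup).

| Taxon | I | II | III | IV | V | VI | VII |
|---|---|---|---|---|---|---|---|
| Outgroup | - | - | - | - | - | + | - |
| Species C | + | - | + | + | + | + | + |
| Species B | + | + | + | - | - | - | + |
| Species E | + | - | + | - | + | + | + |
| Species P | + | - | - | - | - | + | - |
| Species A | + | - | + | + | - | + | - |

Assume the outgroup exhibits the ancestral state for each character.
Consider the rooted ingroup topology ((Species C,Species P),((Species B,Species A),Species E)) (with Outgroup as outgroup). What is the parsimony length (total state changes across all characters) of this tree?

12

Map each character onto ((Species C,Species P),((Species B,Species A),Species E)) (rooted by Outgroup) and count the minimum state changes it requires (Fitch parsimony):
I: 1; II: 1; III: 2; IV: 2; V: 2; VI: 1; VII: 3.
Total tree length = 12.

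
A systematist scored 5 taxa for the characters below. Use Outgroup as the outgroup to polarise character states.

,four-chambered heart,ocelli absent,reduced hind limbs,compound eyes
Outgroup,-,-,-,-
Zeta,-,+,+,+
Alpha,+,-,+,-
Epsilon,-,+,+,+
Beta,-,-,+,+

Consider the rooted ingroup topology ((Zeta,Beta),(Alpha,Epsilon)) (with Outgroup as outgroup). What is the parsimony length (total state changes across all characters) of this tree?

Map each character onto ((Zeta,Beta),(Alpha,Epsilon)) (rooted by Outgroup) and count the minimum state changes it requires (Fitch parsimony):
four-chambered heart: 1; ocelli absent: 2; reduced hind limbs: 1; compound eyes: 2.
Total tree length = 6.

6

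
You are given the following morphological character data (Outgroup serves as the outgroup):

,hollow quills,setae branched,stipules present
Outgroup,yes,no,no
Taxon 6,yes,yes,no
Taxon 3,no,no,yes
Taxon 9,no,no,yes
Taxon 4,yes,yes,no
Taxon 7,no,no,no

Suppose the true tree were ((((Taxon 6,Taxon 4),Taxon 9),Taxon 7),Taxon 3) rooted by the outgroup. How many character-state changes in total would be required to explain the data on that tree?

5

Map each character onto ((((Taxon 6,Taxon 4),Taxon 9),Taxon 7),Taxon 3) (rooted by Outgroup) and count the minimum state changes it requires (Fitch parsimony):
hollow quills: 2; setae branched: 1; stipules present: 2.
Total tree length = 5.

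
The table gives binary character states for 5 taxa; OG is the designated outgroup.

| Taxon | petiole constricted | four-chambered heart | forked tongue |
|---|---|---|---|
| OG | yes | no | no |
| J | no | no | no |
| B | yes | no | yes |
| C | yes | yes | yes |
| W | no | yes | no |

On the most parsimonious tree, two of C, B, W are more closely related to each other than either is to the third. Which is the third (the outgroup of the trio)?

W

Character polarity is set by the outgroup: the derived state is whichever differs from the outgroup's state, so for petiole constricted the derived state is 'no', and for the remaining characters it is 'yes'.
Only J and W show the derived state 'no' for petiole constricted, supporting them as a clade.
four-chambered heart groups C and W, which is incompatible with the clades supported by the remaining characters; treating it as convergent (homoplasy) costs fewer steps than any alternative tree.
forked tongue: derived state 'yes' in B and C only — synapomorphy for {B, C}.
Most parsimonious ingroup topology: ((J,W),(B,C)).
C and B share a more recent common ancestor with each other than either does with W, so W is the least closely related of the three.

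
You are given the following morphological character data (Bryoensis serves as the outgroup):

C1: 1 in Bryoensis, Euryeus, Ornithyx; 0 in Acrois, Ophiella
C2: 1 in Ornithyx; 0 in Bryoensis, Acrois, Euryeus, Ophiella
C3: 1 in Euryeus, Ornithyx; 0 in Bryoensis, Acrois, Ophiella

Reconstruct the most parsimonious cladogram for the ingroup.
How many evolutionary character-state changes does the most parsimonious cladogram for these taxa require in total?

Character polarity is set by the outgroup: the derived state is whichever differs from the outgroup's state, so for C1 the derived state is '0', and for the remaining characters it is '1'.
C1: derived state '0' in Acrois and Ophiella only — synapomorphy for {Acrois, Ophiella}.
C2 (derived state '1') is unique to Ornithyx (autapomorphy; uninformative for grouping).
C3 (derived state '1') is shared by Euryeus and Ornithyx — a synapomorphy uniting that clade.
Most parsimonious ingroup topology: ((Euryeus,Ornithyx),(Ophiella,Acrois)).
Changes per character on this tree: C1: 1; C2: 1; C3: 1.
Total = 3.

3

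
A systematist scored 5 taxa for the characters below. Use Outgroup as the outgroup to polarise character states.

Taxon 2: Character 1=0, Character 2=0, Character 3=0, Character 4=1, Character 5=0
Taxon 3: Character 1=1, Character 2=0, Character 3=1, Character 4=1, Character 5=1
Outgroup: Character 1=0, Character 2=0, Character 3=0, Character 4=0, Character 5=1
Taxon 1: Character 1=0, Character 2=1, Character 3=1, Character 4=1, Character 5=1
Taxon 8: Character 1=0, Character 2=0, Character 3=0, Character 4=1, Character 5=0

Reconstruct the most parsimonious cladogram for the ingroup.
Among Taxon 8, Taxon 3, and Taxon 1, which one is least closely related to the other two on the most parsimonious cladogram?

Character polarity is set by the outgroup: the derived state is whichever differs from the outgroup's state, so for Character 5 the derived state is '0', and for the remaining characters it is '1'.
Character 1 (derived state '1') is unique to Taxon 3 (autapomorphy; uninformative for grouping).
Character 2: derived state '1' in Taxon 1 only — an autapomorphy, so it tells us nothing about relationships among taxa.
Character 3 (derived state '1') is shared by Taxon 1 and Taxon 3 — a synapomorphy uniting that clade.
Character 4 (derived state '1') is shared by all ingroup taxa — unites the whole ingroup.
Character 5: derived state '0' in Taxon 2 and Taxon 8 only — synapomorphy for {Taxon 2, Taxon 8}.
Most parsimonious ingroup topology: ((Taxon 8,Taxon 2),(Taxon 3,Taxon 1)).
Taxon 1 and Taxon 3 share a more recent common ancestor with each other than either does with Taxon 8, so Taxon 8 is the least closely related of the three.

Taxon 8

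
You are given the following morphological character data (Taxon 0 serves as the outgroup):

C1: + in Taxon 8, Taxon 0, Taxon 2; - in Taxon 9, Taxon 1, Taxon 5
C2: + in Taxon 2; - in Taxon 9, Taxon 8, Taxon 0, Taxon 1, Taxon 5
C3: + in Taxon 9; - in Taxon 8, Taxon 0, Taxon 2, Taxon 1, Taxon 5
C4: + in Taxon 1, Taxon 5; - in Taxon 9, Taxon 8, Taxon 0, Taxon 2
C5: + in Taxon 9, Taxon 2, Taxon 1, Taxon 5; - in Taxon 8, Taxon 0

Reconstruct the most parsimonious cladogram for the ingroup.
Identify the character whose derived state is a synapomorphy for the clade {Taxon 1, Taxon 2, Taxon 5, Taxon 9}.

C5

Character polarity is set by the outgroup: the derived state is whichever differs from the outgroup's state, so for C1 the derived state is '-', and for the remaining characters it is '+'.
C1: derived state '-' in Taxon 1, Taxon 5, and Taxon 9 only — synapomorphy for {Taxon 1, Taxon 5, Taxon 9}.
C2 (derived state '+') is unique to Taxon 2 (autapomorphy; uninformative for grouping).
C3: derived state '+' in Taxon 9 only — an autapomorphy, so it tells us nothing about relationships among taxa.
C4 (derived state '+') is shared by Taxon 1 and Taxon 5 — a synapomorphy uniting that clade.
Only Taxon 1, Taxon 2, Taxon 5, and Taxon 9 show the derived state '+' for C5, supporting them as a clade.
Most parsimonious ingroup topology: (((Taxon 9,(Taxon 5,Taxon 1)),Taxon 2),Taxon 8).
The clade {Taxon 1, Taxon 2, Taxon 5, Taxon 9} is supported by C5: its derived state '+' occurs in exactly those taxa and in no other taxon (including the outgroup).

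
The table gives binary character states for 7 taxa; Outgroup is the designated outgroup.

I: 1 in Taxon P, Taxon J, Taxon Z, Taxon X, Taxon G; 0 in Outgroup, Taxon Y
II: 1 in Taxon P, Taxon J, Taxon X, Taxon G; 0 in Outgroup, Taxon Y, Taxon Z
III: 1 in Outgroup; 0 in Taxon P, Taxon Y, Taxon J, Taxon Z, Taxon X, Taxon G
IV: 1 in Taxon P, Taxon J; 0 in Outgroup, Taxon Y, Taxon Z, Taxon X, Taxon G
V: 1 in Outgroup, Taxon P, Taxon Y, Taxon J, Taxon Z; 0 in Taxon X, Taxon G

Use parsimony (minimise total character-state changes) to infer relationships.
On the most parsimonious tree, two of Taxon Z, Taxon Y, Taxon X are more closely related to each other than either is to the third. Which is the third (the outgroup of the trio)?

Taxon Y

Character polarity is set by the outgroup: the derived state is whichever differs from the outgroup's state, so for III, V the derived state is '0', and for the remaining characters it is '1'.
I: derived state '1' in Taxon G, Taxon J, Taxon P, Taxon X, and Taxon Z only — synapomorphy for {Taxon G, Taxon J, Taxon P, Taxon X, Taxon Z}.
II (derived state '1') is shared by Taxon G, Taxon J, Taxon P, and Taxon X — a synapomorphy uniting that clade.
All ingroup taxa share the derived state '0' for III; it defines the ingroup but does not resolve relationships within it.
IV (derived state '1') is shared by Taxon J and Taxon P — a synapomorphy uniting that clade.
V: derived state '0' in Taxon G and Taxon X only — synapomorphy for {Taxon G, Taxon X}.
Most parsimonious ingroup topology: ((((Taxon P,Taxon J),(Taxon X,Taxon G)),Taxon Z),Taxon Y).
Taxon X and Taxon Z share a more recent common ancestor with each other than either does with Taxon Y, so Taxon Y is the least closely related of the three.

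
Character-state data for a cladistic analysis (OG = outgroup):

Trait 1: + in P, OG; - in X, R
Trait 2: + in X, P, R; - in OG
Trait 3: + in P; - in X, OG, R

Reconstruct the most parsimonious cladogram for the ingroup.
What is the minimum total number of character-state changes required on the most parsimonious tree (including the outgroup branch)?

Character polarity is set by the outgroup: the derived state is whichever differs from the outgroup's state, so for Trait 1 the derived state is '-', and for the remaining characters it is '+'.
Trait 1 (derived state '-') is shared by R and X — a synapomorphy uniting that clade.
All ingroup taxa share the derived state '+' for Trait 2; it defines the ingroup but does not resolve relationships within it.
Trait 3: derived state '+' in P only — an autapomorphy, so it tells us nothing about relationships among taxa.
Most parsimonious ingroup topology: ((R,X),P).
Changes per character on this tree: Trait 1: 1; Trait 2: 1; Trait 3: 1.
Total = 3.

3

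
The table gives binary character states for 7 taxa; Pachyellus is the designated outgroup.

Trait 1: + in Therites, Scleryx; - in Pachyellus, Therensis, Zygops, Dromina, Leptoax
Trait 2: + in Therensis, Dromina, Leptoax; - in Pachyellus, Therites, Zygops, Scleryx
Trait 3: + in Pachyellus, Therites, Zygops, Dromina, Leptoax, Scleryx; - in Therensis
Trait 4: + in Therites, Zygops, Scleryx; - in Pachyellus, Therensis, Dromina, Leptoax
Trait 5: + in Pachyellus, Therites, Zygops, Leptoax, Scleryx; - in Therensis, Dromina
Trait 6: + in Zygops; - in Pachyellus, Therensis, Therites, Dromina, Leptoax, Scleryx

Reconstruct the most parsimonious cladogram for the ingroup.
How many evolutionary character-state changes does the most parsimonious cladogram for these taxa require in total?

Character polarity is set by the outgroup: the derived state is whichever differs from the outgroup's state, so for Trait 3, Trait 5 the derived state is '-', and for the remaining characters it is '+'.
Trait 1 (derived state '+') is shared by Scleryx and Therites — a synapomorphy uniting that clade.
Trait 2 (derived state '+') is shared by Dromina, Leptoax, and Therensis — a synapomorphy uniting that clade.
Trait 3: derived state '-' in Therensis only — an autapomorphy, so it tells us nothing about relationships among taxa.
Trait 4: derived state '+' in Scleryx, Therites, and Zygops only — synapomorphy for {Scleryx, Therites, Zygops}.
Trait 5 (derived state '-') is shared by Dromina and Therensis — a synapomorphy uniting that clade.
Trait 6: derived state '+' in Zygops only — an autapomorphy, so it tells us nothing about relationships among taxa.
Most parsimonious ingroup topology: (((Therensis,Dromina),Leptoax),((Therites,Scleryx),Zygops)).
Changes per character on this tree: Trait 1: 1; Trait 2: 1; Trait 3: 1; Trait 4: 1; Trait 5: 1; Trait 6: 1.
Total = 6.

6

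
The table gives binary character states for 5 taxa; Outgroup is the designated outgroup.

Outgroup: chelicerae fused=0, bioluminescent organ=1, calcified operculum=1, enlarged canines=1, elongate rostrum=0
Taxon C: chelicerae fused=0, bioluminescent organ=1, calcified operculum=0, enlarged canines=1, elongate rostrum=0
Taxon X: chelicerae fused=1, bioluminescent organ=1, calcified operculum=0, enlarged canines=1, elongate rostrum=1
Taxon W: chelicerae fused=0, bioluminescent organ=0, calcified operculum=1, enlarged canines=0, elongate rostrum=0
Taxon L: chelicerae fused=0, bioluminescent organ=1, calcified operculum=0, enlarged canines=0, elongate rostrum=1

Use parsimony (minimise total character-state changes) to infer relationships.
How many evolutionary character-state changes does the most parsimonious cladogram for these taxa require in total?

Character polarity is set by the outgroup: the derived state is whichever differs from the outgroup's state, so for bioluminescent organ, calcified operculum, enlarged canines the derived state is '0', and for the remaining characters it is '1'.
chelicerae fused: derived state '1' in Taxon X only — an autapomorphy, so it tells us nothing about relationships among taxa.
bioluminescent organ: derived state '0' in Taxon W only — an autapomorphy, so it tells us nothing about relationships among taxa.
calcified operculum: derived state '0' in Taxon C, Taxon L, and Taxon X only — synapomorphy for {Taxon C, Taxon L, Taxon X}.
enlarged canines (state '0') occurs in Taxon L and Taxon W but conflicts with the nesting implied by the other characters — most parsimoniously interpreted as homoplasy.
Only Taxon L and Taxon X show the derived state '1' for elongate rostrum, supporting them as a clade.
Most parsimonious ingroup topology: ((Taxon C,(Taxon X,Taxon L)),Taxon W).
Changes per character on this tree: chelicerae fused: 1; bioluminescent organ: 1; calcified operculum: 1; enlarged canines: 2; elongate rostrum: 1.
Total = 6.

6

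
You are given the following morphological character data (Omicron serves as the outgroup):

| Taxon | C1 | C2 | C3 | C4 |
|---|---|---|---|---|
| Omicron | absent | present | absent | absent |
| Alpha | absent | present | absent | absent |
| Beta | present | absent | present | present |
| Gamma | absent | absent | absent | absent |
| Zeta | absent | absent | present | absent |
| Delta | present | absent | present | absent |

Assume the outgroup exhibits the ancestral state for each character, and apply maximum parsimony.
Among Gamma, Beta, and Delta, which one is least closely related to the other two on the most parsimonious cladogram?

Character polarity is set by the outgroup: the derived state is whichever differs from the outgroup's state, so for C2 the derived state is 'absent', and for the remaining characters it is 'present'.
C1 (derived state 'present') is shared by Beta and Delta — a synapomorphy uniting that clade.
C2 (derived state 'absent') is shared by Beta, Delta, Gamma, and Zeta — a synapomorphy uniting that clade.
C3 (derived state 'present') is shared by Beta, Delta, and Zeta — a synapomorphy uniting that clade.
C4: derived state 'present' in Beta only — an autapomorphy, so it tells us nothing about relationships among taxa.
Most parsimonious ingroup topology: (Alpha,(((Beta,Delta),Zeta),Gamma)).
Delta and Beta share a more recent common ancestor with each other than either does with Gamma, so Gamma is the least closely related of the three.

Gamma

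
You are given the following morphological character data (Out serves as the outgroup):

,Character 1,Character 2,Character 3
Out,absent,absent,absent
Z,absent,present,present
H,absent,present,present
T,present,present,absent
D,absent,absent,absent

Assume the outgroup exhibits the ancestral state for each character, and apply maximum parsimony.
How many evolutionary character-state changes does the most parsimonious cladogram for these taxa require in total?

3

The outgroup has state 'absent' for every character, so 'present' is the derived state throughout.
Character 1 (derived state 'present') is unique to T (autapomorphy; uninformative for grouping).
Character 2 (derived state 'present') is shared by H, T, and Z — a synapomorphy uniting that clade.
Only H and Z show the derived state 'present' for Character 3, supporting them as a clade.
Most parsimonious ingroup topology: (((Z,H),T),D).
Changes per character on this tree: Character 1: 1; Character 2: 1; Character 3: 1.
Total = 3.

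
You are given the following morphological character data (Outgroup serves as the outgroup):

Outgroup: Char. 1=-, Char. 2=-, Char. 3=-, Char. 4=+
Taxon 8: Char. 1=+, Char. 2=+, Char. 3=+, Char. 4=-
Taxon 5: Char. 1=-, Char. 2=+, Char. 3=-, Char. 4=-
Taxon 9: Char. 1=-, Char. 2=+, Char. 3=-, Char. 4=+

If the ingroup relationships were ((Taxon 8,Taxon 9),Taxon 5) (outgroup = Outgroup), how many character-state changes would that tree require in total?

5

Map each character onto ((Taxon 8,Taxon 9),Taxon 5) (rooted by Outgroup) and count the minimum state changes it requires (Fitch parsimony):
Char. 1: 1; Char. 2: 1; Char. 3: 1; Char. 4: 2.
Total tree length = 5.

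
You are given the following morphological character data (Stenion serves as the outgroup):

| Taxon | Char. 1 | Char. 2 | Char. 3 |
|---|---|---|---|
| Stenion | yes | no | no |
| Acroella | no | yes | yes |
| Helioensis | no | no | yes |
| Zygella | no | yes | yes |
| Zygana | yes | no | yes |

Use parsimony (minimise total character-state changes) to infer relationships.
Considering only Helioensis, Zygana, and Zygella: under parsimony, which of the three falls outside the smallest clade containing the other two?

Zygana

Character polarity is set by the outgroup: the derived state is whichever differs from the outgroup's state, so for Char. 1 the derived state is 'no', and for the remaining characters it is 'yes'.
Char. 1: derived state 'no' in Acroella, Helioensis, and Zygella only — synapomorphy for {Acroella, Helioensis, Zygella}.
Char. 2: derived state 'yes' in Acroella and Zygella only — synapomorphy for {Acroella, Zygella}.
All ingroup taxa share the derived state 'yes' for Char. 3; it defines the ingroup but does not resolve relationships within it.
Most parsimonious ingroup topology: (((Acroella,Zygella),Helioensis),Zygana).
Helioensis and Zygella share a more recent common ancestor with each other than either does with Zygana, so Zygana is the least closely related of the three.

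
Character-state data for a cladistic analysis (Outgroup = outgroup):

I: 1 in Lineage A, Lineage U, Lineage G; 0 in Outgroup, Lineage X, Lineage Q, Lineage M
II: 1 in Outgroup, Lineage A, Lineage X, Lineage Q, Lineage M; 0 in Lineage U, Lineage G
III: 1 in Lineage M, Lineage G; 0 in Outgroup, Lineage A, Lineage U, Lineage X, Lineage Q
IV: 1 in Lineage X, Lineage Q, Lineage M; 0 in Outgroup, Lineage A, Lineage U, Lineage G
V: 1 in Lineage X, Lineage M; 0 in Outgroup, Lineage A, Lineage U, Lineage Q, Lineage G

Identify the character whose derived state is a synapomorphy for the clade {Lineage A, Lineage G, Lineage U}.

Character polarity is set by the outgroup: the derived state is whichever differs from the outgroup's state, so for II the derived state is '0', and for the remaining characters it is '1'.
Only Lineage A, Lineage G, and Lineage U show the derived state '1' for I, supporting them as a clade.
II (derived state '0') is shared by Lineage G and Lineage U — a synapomorphy uniting that clade.
III groups Lineage G and Lineage M, which is incompatible with the clades supported by the remaining characters; treating it as convergent (homoplasy) costs fewer steps than any alternative tree.
Only Lineage M, Lineage Q, and Lineage X show the derived state '1' for IV, supporting them as a clade.
V (derived state '1') is shared by Lineage M and Lineage X — a synapomorphy uniting that clade.
Most parsimonious ingroup topology: ((Lineage A,(Lineage U,Lineage G)),((Lineage X,Lineage M),Lineage Q)).
The clade {Lineage A, Lineage G, Lineage U} is supported by I: its derived state '1' occurs in exactly those taxa and in no other taxon (including the outgroup).

I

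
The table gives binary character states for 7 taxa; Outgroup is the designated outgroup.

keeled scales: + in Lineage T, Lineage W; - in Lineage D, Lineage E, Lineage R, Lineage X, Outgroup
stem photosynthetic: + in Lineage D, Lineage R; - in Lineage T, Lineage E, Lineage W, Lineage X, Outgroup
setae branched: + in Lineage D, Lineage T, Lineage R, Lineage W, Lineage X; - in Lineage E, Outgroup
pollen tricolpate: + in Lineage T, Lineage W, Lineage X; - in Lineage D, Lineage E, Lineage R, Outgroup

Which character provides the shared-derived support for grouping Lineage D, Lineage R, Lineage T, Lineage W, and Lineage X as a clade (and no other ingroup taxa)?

setae branched

The outgroup has state '-' for every character, so '+' is the derived state throughout.
keeled scales: derived state '+' in Lineage T and Lineage W only — synapomorphy for {Lineage T, Lineage W}.
stem photosynthetic: derived state '+' in Lineage D and Lineage R only — synapomorphy for {Lineage D, Lineage R}.
setae branched: derived state '+' in Lineage D, Lineage R, Lineage T, Lineage W, and Lineage X only — synapomorphy for {Lineage D, Lineage R, Lineage T, Lineage W, Lineage X}.
pollen tricolpate (derived state '+') is shared by Lineage T, Lineage W, and Lineage X — a synapomorphy uniting that clade.
Most parsimonious ingroup topology: (((Lineage R,Lineage D),((Lineage W,Lineage T),Lineage X)),Lineage E).
The clade {Lineage D, Lineage R, Lineage T, Lineage W, Lineage X} is supported by setae branched: its derived state '+' occurs in exactly those taxa and in no other taxon (including the outgroup).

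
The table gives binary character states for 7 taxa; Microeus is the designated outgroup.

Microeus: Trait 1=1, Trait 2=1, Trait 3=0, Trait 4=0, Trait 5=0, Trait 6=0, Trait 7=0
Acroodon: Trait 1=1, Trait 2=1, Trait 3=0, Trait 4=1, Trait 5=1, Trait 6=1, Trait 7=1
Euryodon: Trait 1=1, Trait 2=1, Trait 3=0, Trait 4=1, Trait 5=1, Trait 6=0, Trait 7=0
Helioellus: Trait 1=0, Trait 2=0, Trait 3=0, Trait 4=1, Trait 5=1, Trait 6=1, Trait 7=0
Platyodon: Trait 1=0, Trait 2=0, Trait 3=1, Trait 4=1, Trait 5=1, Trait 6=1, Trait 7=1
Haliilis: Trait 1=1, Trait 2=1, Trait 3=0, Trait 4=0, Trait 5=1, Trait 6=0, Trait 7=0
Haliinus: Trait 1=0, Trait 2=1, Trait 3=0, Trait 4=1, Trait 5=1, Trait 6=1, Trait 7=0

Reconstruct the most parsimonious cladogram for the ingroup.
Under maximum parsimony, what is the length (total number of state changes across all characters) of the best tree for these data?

Character polarity is set by the outgroup: the derived state is whichever differs from the outgroup's state, so for Trait 1, Trait 2 the derived state is '0', and for the remaining characters it is '1'.
Trait 1 (derived state '0') is shared by Haliinus, Helioellus, and Platyodon — a synapomorphy uniting that clade.
Only Helioellus and Platyodon show the derived state '0' for Trait 2, supporting them as a clade.
Trait 3: derived state '1' in Platyodon only — an autapomorphy, so it tells us nothing about relationships among taxa.
Trait 4: derived state '1' in Acroodon, Euryodon, Haliinus, Helioellus, and Platyodon only — synapomorphy for {Acroodon, Euryodon, Haliinus, Helioellus, Platyodon}.
All ingroup taxa share the derived state '1' for Trait 5; it defines the ingroup but does not resolve relationships within it.
Trait 6 (derived state '1') is shared by Acroodon, Haliinus, Helioellus, and Platyodon — a synapomorphy uniting that clade.
Trait 7 (state '1') occurs in Acroodon and Platyodon but conflicts with the nesting implied by the other characters — most parsimoniously interpreted as homoplasy.
Most parsimonious ingroup topology: (((Acroodon,((Helioellus,Platyodon),Haliinus)),Euryodon),Haliilis).
Changes per character on this tree: Trait 1: 1; Trait 2: 1; Trait 3: 1; Trait 4: 1; Trait 5: 1; Trait 6: 1; Trait 7: 2.
Total = 8.

8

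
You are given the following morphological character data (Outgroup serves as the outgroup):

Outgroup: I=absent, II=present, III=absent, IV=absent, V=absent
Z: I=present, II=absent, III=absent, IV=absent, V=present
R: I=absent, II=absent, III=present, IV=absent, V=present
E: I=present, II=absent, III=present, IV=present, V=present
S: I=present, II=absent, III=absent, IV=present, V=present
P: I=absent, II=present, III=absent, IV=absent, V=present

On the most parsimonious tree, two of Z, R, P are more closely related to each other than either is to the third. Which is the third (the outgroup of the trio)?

Character polarity is set by the outgroup: the derived state is whichever differs from the outgroup's state, so for II the derived state is 'absent', and for the remaining characters it is 'present'.
Only E, S, and Z show the derived state 'present' for I, supporting them as a clade.
Only E, R, S, and Z show the derived state 'absent' for II, supporting them as a clade.
III groups E and R, which is incompatible with the clades supported by the remaining characters; treating it as convergent (homoplasy) costs fewer steps than any alternative tree.
Only E and S show the derived state 'present' for IV, supporting them as a clade.
V (derived state 'present') is shared by all ingroup taxa — unites the whole ingroup.
Most parsimonious ingroup topology: (((Z,(E,S)),R),P).
R and Z share a more recent common ancestor with each other than either does with P, so P is the least closely related of the three.

P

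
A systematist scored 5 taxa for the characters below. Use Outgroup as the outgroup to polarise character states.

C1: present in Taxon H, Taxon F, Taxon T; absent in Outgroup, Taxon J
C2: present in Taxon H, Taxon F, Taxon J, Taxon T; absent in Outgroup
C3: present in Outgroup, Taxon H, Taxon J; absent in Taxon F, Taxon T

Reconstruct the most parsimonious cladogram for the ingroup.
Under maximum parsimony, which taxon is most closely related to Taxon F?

Taxon T

Character polarity is set by the outgroup: the derived state is whichever differs from the outgroup's state, so for C3 the derived state is 'absent', and for the remaining characters it is 'present'.
C1 (derived state 'present') is shared by Taxon F, Taxon H, and Taxon T — a synapomorphy uniting that clade.
All ingroup taxa share the derived state 'present' for C2; it defines the ingroup but does not resolve relationships within it.
Only Taxon F and Taxon T show the derived state 'absent' for C3, supporting them as a clade.
Most parsimonious ingroup topology: ((Taxon H,(Taxon F,Taxon T)),Taxon J).
Taxon F and Taxon T form a cherry on this tree, so they are sister taxa.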